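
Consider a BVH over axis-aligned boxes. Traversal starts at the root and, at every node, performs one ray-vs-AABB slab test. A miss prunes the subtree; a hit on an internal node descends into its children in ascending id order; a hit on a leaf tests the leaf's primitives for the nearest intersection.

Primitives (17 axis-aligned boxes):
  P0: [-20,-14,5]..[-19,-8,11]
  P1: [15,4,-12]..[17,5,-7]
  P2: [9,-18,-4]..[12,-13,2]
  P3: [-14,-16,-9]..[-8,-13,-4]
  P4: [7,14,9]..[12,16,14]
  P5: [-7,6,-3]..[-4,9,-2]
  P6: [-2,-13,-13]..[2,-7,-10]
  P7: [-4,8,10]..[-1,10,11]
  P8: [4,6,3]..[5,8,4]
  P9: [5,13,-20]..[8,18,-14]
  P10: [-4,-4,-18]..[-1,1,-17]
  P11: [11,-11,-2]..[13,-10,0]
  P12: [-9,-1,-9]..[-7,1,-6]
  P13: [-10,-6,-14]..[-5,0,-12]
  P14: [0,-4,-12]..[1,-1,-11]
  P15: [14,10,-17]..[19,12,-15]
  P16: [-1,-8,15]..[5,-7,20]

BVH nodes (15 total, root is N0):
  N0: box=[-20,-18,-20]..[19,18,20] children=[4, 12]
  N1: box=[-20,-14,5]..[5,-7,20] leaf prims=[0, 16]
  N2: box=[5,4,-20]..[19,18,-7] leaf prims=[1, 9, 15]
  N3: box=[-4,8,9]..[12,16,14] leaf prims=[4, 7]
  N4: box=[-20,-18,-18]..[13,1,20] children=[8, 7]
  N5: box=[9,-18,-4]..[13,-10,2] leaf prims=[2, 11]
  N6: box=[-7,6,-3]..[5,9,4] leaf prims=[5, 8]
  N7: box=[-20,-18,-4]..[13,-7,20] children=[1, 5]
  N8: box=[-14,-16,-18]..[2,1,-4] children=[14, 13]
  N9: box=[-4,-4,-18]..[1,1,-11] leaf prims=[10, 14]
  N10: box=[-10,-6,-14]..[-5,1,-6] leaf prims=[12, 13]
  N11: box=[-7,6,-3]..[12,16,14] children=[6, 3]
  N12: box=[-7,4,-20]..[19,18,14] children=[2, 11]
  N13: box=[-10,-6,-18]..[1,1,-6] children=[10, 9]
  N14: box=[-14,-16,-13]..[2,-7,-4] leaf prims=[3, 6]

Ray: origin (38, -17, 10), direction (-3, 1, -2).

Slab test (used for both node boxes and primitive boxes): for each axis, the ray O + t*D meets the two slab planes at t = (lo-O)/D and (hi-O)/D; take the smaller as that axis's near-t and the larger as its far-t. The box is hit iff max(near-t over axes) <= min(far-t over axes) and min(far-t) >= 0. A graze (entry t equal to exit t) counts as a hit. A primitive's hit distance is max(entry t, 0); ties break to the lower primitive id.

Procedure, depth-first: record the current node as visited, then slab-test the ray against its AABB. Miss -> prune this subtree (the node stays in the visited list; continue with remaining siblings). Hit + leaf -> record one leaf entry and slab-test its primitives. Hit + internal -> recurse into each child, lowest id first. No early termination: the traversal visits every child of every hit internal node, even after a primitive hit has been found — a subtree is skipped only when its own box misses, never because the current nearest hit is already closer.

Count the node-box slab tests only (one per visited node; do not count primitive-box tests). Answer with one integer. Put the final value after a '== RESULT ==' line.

Trace the traversal:
N0 x:[19/3,58/3] y:[-1,35] z:[-5,15] -> hit [19/3,15], descend [4, 12]
  N4 x:[25/3,58/3] y:[-1,18] z:[-5,14] -> hit [25/3,14], descend [7, 8]
    N7 x:[25/3,58/3] y:[-1,10] z:[-5,7] -> miss, prune
    N8 x:[12,52/3] y:[1,18] z:[7,14] -> hit [12,14], descend [13, 14]
      N13 x:[37/3,16] y:[11,18] z:[8,14] -> hit [37/3,14], descend [9, 10]
        N9 x:[37/3,14] y:[13,18] z:[21/2,14] -> hit [13,14] leaf, test {P10@t=27/2, P14(miss)}
        N10 x:[43/3,16] y:[11,18] z:[8,12] -> miss, prune
      N14 x:[12,52/3] y:[1,10] z:[7,23/2] -> miss, prune
  N12 x:[19/3,15] y:[21,35] z:[-2,15] -> miss, prune

Visited [0, 4, 7, 8, 13, 9, 10, 14, 12]. Tests: 9 box, 1 leaf. Nearest: P10.

== RESULT ==
9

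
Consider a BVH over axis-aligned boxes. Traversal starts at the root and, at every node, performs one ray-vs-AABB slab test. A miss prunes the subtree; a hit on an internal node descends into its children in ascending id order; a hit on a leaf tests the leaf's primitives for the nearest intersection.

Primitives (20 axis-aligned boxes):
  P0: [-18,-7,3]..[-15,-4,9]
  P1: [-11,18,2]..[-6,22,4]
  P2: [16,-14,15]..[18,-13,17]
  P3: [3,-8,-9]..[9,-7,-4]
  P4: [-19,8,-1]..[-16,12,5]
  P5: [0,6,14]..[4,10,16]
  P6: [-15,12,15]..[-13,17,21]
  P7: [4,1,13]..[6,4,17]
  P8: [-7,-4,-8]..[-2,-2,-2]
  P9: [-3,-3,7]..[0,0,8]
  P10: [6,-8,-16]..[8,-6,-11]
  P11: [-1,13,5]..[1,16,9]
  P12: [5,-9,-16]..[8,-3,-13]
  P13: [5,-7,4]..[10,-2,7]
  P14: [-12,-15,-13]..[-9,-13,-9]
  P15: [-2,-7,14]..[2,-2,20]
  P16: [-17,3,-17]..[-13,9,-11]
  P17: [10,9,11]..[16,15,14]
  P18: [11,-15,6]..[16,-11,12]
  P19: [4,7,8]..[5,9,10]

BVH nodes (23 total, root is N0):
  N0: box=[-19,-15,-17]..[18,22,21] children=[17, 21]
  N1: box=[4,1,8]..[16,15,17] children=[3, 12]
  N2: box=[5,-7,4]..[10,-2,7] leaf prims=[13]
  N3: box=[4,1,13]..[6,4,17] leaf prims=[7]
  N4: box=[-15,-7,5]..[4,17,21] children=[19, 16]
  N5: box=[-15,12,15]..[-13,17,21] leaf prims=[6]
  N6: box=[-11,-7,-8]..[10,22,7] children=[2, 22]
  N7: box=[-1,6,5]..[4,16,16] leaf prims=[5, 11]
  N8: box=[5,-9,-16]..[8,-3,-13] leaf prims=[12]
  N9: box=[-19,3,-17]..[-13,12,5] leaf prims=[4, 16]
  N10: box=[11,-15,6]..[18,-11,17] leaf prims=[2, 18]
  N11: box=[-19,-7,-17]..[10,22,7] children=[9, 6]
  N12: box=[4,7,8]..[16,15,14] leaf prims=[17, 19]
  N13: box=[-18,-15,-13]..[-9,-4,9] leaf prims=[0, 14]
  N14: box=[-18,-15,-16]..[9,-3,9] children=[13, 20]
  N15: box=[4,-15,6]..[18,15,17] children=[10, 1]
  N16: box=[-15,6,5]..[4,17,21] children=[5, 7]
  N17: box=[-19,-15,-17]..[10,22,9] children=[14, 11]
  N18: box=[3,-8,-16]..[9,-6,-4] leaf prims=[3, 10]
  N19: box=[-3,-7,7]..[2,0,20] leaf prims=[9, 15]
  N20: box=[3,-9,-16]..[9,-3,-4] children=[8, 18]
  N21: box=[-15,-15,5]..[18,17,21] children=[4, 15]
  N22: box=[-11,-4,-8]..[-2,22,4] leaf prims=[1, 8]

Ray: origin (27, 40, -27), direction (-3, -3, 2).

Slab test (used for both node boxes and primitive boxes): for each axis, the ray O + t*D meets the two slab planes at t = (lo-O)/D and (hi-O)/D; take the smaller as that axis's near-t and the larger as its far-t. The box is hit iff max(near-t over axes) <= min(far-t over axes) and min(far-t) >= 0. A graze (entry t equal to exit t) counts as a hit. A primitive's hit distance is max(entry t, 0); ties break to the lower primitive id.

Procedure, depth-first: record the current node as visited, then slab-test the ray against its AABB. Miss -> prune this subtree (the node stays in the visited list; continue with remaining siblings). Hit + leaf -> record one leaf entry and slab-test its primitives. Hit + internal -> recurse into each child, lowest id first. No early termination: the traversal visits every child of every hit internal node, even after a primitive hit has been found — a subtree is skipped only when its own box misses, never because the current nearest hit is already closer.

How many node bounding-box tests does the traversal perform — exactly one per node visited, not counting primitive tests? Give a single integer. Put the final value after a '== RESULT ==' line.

Walk:
N0 x:[3,46/3] y:[6,55/3] z:[5,24] -> hit [6,46/3], descend [17, 21]
  N17 x:[17/3,46/3] y:[6,55/3] z:[5,18] -> hit [6,46/3], descend [11, 14]
    N11 x:[17/3,46/3] y:[6,47/3] z:[5,17] -> hit [6,46/3], descend [6, 9]
      N6 x:[17/3,38/3] y:[6,47/3] z:[19/2,17] -> hit [19/2,38/3], descend [2, 22]
        N2 x:[17/3,22/3] y:[14,47/3] z:[31/2,17] -> miss, prune
        N22 x:[29/3,38/3] y:[6,44/3] z:[19/2,31/2] -> hit [29/3,38/3] leaf, test {P1(miss), P8(miss)}
      N9 x:[40/3,46/3] y:[28/3,37/3] z:[5,16] -> miss, prune
    N14 x:[6,15] y:[43/3,55/3] z:[11/2,18] -> hit [43/3,15], descend [13, 20]
      N13 x:[12,15] y:[44/3,55/3] z:[7,18] -> hit [44/3,15] leaf, test {P0@t=15, P14(miss)}
      N20 x:[6,8] y:[43/3,49/3] z:[11/2,23/2] -> miss, prune
  N21 x:[3,14] y:[23/3,55/3] z:[16,24] -> miss, prune

order=[0, 17, 11, 6, 2, 22, 9, 14, 13, 20, 21]  |boxes|=11  |leaves|=2  hit=P0

== RESULT ==
11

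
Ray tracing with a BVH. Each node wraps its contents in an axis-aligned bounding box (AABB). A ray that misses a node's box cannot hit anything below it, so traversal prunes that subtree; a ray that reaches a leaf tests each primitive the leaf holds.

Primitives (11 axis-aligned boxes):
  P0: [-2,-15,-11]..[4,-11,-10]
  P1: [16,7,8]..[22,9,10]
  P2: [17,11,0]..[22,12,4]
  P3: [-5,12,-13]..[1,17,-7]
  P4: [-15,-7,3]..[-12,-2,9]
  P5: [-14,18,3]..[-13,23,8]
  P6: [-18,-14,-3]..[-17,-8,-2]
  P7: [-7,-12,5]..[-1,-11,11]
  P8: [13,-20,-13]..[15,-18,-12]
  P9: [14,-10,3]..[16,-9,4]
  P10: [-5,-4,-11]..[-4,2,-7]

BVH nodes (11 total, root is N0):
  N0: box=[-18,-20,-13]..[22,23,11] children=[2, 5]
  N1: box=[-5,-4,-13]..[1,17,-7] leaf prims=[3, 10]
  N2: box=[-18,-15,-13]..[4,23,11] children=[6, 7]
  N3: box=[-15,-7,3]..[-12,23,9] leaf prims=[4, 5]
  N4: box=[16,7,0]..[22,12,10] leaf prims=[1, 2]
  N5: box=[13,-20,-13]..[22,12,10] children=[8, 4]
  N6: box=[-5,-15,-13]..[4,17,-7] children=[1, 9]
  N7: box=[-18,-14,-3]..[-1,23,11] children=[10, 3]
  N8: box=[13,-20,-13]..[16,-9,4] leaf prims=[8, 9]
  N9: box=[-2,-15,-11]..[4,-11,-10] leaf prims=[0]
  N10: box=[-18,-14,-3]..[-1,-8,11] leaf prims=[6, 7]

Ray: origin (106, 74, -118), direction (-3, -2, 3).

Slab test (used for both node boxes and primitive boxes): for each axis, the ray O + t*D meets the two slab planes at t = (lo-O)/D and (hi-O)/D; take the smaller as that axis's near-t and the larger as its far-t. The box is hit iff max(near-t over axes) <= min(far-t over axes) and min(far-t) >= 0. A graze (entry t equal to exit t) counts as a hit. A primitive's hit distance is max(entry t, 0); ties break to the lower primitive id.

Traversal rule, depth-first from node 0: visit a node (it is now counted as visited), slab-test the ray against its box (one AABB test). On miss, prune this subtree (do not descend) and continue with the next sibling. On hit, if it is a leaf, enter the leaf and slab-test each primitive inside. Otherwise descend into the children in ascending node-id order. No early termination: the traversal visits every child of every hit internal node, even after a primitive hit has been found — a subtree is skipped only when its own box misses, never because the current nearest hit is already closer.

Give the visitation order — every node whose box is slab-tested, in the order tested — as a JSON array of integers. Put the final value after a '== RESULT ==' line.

Walk:
N0 x:[28,124/3] y:[51/2,47] z:[35,43] -> hit [35,124/3], descend [2, 5]
  N2 x:[34,124/3] y:[51/2,89/2] z:[35,43] -> hit [35,124/3], descend [6, 7]
    N6 x:[34,37] y:[57/2,89/2] z:[35,37] -> hit [35,37], descend [1, 9]
      N1 x:[35,37] y:[57/2,39] z:[35,37] -> hit [35,37] leaf, test {P3(miss), P10@t=110/3}
      N9 x:[34,36] y:[85/2,89/2] z:[107/3,36] -> miss, prune
    N7 x:[107/3,124/3] y:[51/2,44] z:[115/3,43] -> hit [115/3,124/3], descend [3, 10]
      N3 x:[118/3,121/3] y:[51/2,81/2] z:[121/3,127/3] -> hit [121/3,121/3] leaf, test {P4@t=121/3, P5(miss)}
      N10 x:[107/3,124/3] y:[41,44] z:[115/3,43] -> hit [41,124/3] leaf, test {P6(miss), P7(miss)}
  N5 x:[28,31] y:[31,47] z:[35,128/3] -> miss, prune

order=[0, 2, 6, 1, 9, 7, 3, 10, 5]  |boxes|=9  |leaves|=3  hit=P10

== RESULT ==
[0, 2, 6, 1, 9, 7, 3, 10, 5]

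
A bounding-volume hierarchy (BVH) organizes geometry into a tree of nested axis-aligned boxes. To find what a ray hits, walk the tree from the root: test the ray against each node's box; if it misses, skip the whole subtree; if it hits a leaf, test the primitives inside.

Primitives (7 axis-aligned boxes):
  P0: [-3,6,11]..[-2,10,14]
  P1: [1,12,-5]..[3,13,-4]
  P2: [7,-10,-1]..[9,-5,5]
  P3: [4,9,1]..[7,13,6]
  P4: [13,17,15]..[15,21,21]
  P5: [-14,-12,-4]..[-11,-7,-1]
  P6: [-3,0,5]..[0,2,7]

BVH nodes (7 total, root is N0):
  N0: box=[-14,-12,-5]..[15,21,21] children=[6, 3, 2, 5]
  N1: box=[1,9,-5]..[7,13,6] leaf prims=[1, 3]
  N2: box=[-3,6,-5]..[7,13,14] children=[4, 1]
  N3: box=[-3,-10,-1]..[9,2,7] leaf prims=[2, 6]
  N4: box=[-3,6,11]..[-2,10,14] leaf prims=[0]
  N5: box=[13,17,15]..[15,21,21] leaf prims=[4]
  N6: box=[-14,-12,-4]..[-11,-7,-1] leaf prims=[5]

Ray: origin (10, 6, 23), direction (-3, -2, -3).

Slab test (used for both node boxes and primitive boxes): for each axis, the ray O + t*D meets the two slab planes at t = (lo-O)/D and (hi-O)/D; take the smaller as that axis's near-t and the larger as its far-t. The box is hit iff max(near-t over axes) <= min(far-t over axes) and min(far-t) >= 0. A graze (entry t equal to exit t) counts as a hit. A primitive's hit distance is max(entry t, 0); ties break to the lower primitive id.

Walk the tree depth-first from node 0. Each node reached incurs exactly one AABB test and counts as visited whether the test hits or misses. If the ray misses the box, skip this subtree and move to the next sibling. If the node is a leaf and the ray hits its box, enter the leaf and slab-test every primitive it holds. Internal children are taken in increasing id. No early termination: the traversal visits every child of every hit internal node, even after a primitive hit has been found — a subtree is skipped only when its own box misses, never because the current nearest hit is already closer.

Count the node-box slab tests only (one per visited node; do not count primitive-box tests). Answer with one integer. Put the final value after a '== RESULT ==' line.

Trace the traversal:
N0 x:[-5/3,8] y:[-15/2,9] z:[2/3,28/3] -> hit [2/3,8], descend [2, 3, 5, 6]
  N2 x:[1,13/3] y:[-7/2,0] z:[3,28/3] -> miss, prune
  N3 x:[1/3,13/3] y:[2,8] z:[16/3,8] -> miss, prune
  N5 x:[-5/3,-1] y:[-15/2,-11/2] z:[2/3,8/3] -> miss, prune
  N6 x:[7,8] y:[13/2,9] z:[8,9] -> hit [8,8] leaf, test {P5@t=8}

Visited [0, 2, 3, 5, 6]. Tests: 5 box, 1 leaf. Nearest: P5.

== RESULT ==
5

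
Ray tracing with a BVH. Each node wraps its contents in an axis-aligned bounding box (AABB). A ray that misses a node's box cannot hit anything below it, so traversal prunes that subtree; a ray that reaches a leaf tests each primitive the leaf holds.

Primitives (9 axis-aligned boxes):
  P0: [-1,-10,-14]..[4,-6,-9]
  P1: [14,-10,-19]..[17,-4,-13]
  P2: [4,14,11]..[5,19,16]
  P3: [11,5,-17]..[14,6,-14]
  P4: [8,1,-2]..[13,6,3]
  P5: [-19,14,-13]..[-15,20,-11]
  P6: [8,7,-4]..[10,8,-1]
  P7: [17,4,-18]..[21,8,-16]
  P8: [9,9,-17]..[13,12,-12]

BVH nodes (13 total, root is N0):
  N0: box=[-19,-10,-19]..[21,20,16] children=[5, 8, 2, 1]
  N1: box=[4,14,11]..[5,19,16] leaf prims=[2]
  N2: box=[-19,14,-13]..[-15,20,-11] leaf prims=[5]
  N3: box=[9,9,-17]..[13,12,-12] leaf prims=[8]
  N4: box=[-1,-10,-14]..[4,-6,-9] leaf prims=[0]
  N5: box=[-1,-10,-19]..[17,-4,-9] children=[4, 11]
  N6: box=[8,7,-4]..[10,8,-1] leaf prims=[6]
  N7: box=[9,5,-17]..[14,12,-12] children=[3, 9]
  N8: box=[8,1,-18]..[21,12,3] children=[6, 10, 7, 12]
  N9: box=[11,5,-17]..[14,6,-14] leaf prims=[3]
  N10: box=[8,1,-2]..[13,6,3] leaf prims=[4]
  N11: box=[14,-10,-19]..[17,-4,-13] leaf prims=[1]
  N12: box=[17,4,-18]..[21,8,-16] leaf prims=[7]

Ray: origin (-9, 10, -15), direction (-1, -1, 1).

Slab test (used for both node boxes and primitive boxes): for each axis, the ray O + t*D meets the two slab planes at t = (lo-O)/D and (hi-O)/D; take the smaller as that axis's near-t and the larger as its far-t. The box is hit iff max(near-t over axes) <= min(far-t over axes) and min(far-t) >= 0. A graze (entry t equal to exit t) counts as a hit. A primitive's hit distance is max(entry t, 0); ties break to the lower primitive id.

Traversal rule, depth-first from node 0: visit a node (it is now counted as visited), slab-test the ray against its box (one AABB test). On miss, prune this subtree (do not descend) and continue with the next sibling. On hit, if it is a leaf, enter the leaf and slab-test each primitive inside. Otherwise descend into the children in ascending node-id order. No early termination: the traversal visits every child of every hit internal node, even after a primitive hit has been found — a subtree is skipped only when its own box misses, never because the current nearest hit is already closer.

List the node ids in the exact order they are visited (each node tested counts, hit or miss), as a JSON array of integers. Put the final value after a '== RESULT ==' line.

Trace the traversal:
N0 x:[-30,10] y:[-10,20] z:[-4,31] -> hit [-4,10], descend [1, 2, 5, 8]
  N1 x:[-14,-13] y:[-9,-4] z:[26,31] -> miss, prune
  N2 x:[6,10] y:[-10,-4] z:[2,4] -> miss, prune
  N5 x:[-26,-8] y:[14,20] z:[-4,6] -> miss, prune
  N8 x:[-30,-17] y:[-2,9] z:[-3,18] -> miss, prune

5 AABB tests over nodes [0, 1, 2, 5, 8]; 0 leaves entered; closest miss.

== RESULT ==
[0, 1, 2, 5, 8]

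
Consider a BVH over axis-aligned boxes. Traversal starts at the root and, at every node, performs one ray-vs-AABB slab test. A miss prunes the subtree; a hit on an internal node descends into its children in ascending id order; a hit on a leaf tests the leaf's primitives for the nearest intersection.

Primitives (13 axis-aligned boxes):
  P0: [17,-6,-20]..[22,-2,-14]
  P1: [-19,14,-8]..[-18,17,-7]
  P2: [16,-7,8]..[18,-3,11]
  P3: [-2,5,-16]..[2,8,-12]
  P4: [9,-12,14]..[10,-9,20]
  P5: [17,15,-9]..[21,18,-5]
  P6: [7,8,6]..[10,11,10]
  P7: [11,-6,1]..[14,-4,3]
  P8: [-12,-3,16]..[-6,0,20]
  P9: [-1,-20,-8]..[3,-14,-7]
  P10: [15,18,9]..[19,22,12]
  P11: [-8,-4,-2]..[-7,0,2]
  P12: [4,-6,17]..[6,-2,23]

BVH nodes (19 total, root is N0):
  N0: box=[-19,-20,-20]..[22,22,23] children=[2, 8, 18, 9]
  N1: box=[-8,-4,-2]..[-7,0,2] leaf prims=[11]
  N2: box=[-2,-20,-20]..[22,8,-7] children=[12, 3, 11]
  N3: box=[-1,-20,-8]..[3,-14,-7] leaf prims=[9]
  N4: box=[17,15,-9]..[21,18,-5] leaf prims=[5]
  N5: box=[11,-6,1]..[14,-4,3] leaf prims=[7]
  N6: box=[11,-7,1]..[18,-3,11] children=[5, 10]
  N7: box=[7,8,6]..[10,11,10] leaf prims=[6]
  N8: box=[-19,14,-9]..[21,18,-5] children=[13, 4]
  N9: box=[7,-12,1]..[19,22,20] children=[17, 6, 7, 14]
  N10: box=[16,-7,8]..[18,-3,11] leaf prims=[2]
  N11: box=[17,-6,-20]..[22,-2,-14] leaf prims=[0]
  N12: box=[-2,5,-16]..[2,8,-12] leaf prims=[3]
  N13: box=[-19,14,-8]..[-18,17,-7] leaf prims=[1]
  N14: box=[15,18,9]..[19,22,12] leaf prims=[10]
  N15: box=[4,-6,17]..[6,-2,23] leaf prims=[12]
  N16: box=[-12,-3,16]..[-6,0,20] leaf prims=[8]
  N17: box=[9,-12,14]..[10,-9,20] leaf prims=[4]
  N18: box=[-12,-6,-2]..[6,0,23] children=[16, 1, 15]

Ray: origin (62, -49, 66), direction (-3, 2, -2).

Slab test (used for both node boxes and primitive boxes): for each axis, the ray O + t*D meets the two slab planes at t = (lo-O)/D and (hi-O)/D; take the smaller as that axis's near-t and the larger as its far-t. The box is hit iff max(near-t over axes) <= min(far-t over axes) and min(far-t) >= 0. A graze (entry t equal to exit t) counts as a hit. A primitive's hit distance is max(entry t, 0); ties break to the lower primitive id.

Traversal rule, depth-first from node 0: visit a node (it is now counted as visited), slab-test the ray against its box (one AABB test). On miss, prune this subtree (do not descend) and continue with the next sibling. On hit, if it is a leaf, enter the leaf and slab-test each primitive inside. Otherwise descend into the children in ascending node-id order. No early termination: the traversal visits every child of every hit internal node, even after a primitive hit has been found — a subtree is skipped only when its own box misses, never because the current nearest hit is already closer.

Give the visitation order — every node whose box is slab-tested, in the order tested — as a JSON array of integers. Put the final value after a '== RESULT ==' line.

Walk:
N0 x:[40/3,27] y:[29/2,71/2] z:[43/2,43] -> hit [43/2,27], descend [2, 8, 9, 18]
  N2 x:[40/3,64/3] y:[29/2,57/2] z:[73/2,43] -> miss, prune
  N8 x:[41/3,27] y:[63/2,67/2] z:[71/2,75/2] -> miss, prune
  N9 x:[43/3,55/3] y:[37/2,71/2] z:[23,65/2] -> miss, prune
  N18 x:[56/3,74/3] y:[43/2,49/2] z:[43/2,34] -> hit [43/2,49/2], descend [1, 15, 16]
    N1 x:[23,70/3] y:[45/2,49/2] z:[32,34] -> miss, prune
    N15 x:[56/3,58/3] y:[43/2,47/2] z:[43/2,49/2] -> miss, prune
    N16 x:[68/3,74/3] y:[23,49/2] z:[23,25] -> hit [23,49/2] leaf, test {P8@t=23}

order=[0, 2, 8, 9, 18, 1, 15, 16]  |boxes|=8  |leaves|=1  hit=P8

== RESULT ==
[0, 2, 8, 9, 18, 1, 15, 16]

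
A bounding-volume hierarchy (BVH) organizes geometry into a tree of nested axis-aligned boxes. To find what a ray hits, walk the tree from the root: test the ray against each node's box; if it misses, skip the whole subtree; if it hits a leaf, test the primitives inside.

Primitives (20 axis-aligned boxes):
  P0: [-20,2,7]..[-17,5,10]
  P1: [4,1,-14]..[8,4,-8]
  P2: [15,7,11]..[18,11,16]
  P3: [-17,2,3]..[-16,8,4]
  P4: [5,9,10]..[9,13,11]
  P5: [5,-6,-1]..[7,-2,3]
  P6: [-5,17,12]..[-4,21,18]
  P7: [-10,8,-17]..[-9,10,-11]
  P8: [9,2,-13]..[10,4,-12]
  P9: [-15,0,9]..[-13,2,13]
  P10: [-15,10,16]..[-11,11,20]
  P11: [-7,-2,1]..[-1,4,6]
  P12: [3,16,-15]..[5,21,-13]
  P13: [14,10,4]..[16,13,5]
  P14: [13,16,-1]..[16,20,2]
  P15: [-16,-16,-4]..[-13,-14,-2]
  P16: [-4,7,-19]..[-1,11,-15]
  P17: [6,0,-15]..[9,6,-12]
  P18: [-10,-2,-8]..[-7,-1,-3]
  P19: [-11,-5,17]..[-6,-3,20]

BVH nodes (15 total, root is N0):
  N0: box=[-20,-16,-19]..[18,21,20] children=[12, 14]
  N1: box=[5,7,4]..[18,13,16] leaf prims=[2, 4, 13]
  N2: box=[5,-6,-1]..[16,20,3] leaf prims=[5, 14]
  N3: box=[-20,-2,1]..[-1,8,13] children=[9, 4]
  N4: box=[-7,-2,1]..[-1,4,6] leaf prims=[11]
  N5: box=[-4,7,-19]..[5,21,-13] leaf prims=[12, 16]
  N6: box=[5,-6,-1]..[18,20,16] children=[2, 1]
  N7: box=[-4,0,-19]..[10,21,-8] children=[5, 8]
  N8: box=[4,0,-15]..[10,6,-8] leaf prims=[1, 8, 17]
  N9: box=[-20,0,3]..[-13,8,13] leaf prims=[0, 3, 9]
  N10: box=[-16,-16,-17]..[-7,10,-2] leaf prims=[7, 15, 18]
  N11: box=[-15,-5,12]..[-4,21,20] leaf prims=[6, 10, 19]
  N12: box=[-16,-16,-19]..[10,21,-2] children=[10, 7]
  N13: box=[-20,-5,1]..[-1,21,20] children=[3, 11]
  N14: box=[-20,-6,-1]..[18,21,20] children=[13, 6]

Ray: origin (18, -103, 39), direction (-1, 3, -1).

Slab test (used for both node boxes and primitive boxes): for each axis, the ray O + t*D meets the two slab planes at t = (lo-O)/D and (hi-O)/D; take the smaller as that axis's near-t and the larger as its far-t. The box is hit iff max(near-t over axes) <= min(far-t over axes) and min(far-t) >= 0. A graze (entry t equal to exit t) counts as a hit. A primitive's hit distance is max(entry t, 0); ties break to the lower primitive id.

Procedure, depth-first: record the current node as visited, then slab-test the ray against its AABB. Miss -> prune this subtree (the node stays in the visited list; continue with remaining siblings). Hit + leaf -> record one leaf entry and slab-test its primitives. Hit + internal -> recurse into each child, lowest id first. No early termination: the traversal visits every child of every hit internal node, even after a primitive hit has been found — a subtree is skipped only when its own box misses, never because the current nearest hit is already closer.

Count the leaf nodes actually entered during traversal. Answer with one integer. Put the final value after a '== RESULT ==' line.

Traverse from the root:
N0 x:[0,38] y:[29,124/3] z:[19,58] -> hit [29,38], descend [12, 14]
  N12 x:[8,34] y:[29,124/3] z:[41,58] -> miss, prune
  N14 x:[0,38] y:[97/3,124/3] z:[19,40] -> hit [97/3,38], descend [6, 13]
    N6 x:[0,13] y:[97/3,41] z:[23,40] -> miss, prune
    N13 x:[19,38] y:[98/3,124/3] z:[19,38] -> hit [98/3,38], descend [3, 11]
      N3 x:[19,38] y:[101/3,37] z:[26,38] -> hit [101/3,37], descend [4, 9]
        N4 x:[19,25] y:[101/3,107/3] z:[33,38] -> miss, prune
        N9 x:[31,38] y:[103/3,37] z:[26,36] -> hit [103/3,36] leaf, test {P0(miss), P3@t=35, P9(miss)}
      N11 x:[22,33] y:[98/3,124/3] z:[19,27] -> miss, prune

order=[0, 12, 14, 6, 13, 3, 4, 9, 11]  |boxes|=9  |leaves|=1  hit=P3

== RESULT ==
1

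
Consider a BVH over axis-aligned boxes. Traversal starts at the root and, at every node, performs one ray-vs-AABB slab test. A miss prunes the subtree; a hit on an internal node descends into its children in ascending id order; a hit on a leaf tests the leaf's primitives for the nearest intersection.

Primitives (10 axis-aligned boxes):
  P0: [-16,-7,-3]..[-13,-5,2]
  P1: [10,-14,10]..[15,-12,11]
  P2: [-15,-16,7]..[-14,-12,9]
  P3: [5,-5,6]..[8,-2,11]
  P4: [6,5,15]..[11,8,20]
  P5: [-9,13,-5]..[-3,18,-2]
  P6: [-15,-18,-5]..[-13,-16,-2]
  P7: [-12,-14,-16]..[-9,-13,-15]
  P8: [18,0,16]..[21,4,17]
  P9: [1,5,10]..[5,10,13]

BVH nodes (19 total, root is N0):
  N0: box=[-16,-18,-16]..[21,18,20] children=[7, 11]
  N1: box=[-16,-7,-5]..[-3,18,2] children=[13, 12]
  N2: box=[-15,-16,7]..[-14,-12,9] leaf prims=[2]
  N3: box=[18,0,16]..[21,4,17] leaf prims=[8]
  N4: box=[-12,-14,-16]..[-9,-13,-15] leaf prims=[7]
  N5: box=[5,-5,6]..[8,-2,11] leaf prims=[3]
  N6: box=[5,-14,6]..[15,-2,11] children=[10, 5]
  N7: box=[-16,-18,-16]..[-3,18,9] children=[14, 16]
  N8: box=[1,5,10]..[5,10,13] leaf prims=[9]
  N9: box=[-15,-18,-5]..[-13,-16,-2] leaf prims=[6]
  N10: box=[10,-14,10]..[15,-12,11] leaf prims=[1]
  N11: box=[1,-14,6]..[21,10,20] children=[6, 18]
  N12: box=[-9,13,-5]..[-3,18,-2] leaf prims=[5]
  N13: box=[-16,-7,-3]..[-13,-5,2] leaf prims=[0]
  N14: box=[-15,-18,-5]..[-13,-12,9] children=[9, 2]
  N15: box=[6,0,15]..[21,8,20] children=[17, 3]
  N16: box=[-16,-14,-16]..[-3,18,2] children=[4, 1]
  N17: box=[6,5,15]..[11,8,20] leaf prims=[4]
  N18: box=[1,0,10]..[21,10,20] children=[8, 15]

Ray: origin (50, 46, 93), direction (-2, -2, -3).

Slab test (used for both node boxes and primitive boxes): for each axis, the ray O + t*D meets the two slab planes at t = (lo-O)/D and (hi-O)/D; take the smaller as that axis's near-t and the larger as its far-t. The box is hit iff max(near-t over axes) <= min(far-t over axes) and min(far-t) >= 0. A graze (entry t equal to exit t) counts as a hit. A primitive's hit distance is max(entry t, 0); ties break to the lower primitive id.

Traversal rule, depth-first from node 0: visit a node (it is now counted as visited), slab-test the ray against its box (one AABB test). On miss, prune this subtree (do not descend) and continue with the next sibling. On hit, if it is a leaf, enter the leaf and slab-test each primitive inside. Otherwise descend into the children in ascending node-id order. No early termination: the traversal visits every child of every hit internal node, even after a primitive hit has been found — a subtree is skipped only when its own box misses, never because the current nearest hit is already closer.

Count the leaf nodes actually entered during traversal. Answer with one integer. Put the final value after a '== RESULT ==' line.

Walk:
N0 x:[29/2,33] y:[14,32] z:[73/3,109/3] -> hit [73/3,32], descend [7, 11]
  N7 x:[53/2,33] y:[14,32] z:[28,109/3] -> hit [28,32], descend [14, 16]
    N14 x:[63/2,65/2] y:[29,32] z:[28,98/3] -> hit [63/2,32], descend [2, 9]
      N2 x:[32,65/2] y:[29,31] z:[28,86/3] -> miss, prune
      N9 x:[63/2,65/2] y:[31,32] z:[95/3,98/3] -> hit [95/3,32] leaf, test {P6@t=95/3}
    N16 x:[53/2,33] y:[14,30] z:[91/3,109/3] -> miss, prune
  N11 x:[29/2,49/2] y:[18,30] z:[73/3,29] -> hit [73/3,49/2], descend [6, 18]
    N6 x:[35/2,45/2] y:[24,30] z:[82/3,29] -> miss, prune
    N18 x:[29/2,49/2] y:[18,23] z:[73/3,83/3] -> miss, prune

order=[0, 7, 14, 2, 9, 16, 11, 6, 18]  |boxes|=9  |leaves|=1  hit=P6

== RESULT ==
1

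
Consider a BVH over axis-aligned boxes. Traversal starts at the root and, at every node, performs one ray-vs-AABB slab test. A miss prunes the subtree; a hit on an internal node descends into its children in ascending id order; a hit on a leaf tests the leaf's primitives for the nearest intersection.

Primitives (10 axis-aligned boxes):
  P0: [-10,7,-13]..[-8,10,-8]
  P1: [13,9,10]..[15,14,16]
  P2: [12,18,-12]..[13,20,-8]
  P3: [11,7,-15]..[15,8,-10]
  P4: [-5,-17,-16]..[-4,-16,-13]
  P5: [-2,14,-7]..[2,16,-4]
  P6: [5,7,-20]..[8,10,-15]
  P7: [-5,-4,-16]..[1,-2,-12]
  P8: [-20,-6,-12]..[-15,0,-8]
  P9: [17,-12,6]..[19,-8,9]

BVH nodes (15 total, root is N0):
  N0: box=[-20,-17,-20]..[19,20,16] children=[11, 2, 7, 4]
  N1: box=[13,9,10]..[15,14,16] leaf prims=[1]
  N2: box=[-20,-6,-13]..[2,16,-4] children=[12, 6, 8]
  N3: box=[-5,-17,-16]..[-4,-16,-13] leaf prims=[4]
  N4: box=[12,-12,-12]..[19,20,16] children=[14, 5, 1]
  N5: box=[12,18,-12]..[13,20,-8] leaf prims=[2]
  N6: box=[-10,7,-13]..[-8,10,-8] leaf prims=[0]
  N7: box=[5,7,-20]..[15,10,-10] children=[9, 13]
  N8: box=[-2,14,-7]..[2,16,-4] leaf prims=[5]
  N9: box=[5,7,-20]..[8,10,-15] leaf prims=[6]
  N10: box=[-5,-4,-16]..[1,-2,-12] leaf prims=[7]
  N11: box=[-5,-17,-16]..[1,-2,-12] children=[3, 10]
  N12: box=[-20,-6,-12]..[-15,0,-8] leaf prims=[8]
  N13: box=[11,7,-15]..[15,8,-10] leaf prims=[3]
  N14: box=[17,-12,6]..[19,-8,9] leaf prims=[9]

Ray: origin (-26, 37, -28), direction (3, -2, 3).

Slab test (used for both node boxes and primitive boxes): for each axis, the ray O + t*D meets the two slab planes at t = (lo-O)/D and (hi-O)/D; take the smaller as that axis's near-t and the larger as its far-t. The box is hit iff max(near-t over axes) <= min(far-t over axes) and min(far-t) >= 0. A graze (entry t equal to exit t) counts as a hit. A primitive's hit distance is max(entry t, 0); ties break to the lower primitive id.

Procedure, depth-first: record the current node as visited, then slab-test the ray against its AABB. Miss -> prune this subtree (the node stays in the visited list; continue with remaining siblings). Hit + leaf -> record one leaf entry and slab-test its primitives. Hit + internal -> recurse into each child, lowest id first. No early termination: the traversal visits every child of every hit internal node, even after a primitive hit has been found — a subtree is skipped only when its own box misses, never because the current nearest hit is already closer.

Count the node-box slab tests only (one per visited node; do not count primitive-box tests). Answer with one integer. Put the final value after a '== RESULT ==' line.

Traverse from the root:
N0 x:[2,15] y:[17/2,27] z:[8/3,44/3] -> hit [17/2,44/3], descend [2, 4, 7, 11]
  N2 x:[2,28/3] y:[21/2,43/2] z:[5,8] -> miss, prune
  N4 x:[38/3,15] y:[17/2,49/2] z:[16/3,44/3] -> hit [38/3,44/3], descend [1, 5, 14]
    N1 x:[13,41/3] y:[23/2,14] z:[38/3,44/3] -> hit [13,41/3] leaf, test {P1@t=13}
    N5 x:[38/3,13] y:[17/2,19/2] z:[16/3,20/3] -> miss, prune
    N14 x:[43/3,15] y:[45/2,49/2] z:[34/3,37/3] -> miss, prune
  N7 x:[31/3,41/3] y:[27/2,15] z:[8/3,6] -> miss, prune
  N11 x:[7,9] y:[39/2,27] z:[4,16/3] -> miss, prune

Visited [0, 2, 4, 1, 5, 14, 7, 11]. Tests: 8 box, 1 leaf. Nearest: P1.

== RESULT ==
8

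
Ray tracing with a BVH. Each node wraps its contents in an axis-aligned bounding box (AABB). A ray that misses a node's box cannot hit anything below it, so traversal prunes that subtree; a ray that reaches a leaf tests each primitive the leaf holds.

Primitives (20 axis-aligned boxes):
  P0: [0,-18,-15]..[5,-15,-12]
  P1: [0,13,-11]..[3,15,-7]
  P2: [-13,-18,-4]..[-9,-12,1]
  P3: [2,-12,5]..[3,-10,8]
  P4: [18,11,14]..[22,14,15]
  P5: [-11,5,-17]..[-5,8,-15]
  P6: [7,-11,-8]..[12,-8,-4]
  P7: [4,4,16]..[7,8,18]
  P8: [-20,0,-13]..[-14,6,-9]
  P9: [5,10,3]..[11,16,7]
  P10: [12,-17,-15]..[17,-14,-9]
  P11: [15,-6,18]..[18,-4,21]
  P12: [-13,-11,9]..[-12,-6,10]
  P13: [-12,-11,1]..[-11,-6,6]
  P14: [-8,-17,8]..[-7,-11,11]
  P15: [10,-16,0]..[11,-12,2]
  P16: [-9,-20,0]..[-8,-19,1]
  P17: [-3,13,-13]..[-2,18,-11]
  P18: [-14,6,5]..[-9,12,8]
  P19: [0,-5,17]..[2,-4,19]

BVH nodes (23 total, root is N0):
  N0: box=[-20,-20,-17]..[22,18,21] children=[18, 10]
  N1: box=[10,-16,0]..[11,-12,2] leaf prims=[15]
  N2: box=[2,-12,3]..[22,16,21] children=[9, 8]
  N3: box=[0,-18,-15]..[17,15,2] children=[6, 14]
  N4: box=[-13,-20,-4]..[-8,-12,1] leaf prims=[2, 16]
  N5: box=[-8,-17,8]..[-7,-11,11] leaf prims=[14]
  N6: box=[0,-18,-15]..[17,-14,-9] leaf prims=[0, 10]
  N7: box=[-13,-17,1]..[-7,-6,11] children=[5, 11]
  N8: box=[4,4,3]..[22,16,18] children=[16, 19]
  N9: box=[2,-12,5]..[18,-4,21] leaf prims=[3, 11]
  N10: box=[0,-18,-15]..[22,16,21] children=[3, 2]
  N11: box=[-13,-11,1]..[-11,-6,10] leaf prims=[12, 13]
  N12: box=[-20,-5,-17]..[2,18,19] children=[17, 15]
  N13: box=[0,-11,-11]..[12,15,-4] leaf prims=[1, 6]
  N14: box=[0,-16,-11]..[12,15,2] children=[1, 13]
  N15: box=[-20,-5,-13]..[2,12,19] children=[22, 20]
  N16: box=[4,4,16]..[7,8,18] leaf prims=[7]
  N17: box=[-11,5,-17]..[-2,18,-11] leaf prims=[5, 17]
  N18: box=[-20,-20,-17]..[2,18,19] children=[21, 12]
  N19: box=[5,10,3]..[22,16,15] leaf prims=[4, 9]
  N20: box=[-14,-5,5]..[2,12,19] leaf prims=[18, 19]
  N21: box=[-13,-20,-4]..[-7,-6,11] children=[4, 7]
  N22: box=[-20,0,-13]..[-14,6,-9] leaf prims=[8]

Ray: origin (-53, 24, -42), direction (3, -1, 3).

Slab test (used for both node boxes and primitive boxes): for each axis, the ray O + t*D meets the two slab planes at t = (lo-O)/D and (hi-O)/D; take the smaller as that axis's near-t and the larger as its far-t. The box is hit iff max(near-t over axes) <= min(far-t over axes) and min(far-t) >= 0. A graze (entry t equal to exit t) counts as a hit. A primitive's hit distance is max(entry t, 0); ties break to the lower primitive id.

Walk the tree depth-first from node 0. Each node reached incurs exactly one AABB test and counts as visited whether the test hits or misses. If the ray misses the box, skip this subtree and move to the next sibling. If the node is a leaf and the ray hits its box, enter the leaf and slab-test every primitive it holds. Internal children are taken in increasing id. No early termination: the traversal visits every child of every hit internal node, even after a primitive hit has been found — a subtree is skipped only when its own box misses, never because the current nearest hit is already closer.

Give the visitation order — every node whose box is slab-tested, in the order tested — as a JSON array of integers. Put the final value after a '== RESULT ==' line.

Walk:
N0 x:[11,25] y:[6,44] z:[25/3,21] -> hit [11,21], descend [10, 18]
  N10 x:[53/3,25] y:[8,42] z:[9,21] -> hit [53/3,21], descend [2, 3]
    N2 x:[55/3,25] y:[8,36] z:[15,21] -> hit [55/3,21], descend [8, 9]
      N8 x:[19,25] y:[8,20] z:[15,20] -> hit [19,20], descend [16, 19]
        N16 x:[19,20] y:[16,20] z:[58/3,20] -> hit [58/3,20] leaf, test {P7@t=58/3}
        N19 x:[58/3,25] y:[8,14] z:[15,19] -> miss, prune
      N9 x:[55/3,71/3] y:[28,36] z:[47/3,21] -> miss, prune
    N3 x:[53/3,70/3] y:[9,42] z:[9,44/3] -> miss, prune
  N18 x:[11,55/3] y:[6,44] z:[25/3,61/3] -> hit [11,55/3], descend [12, 21]
    N12 x:[11,55/3] y:[6,29] z:[25/3,61/3] -> hit [11,55/3], descend [15, 17]
      N15 x:[11,55/3] y:[12,29] z:[29/3,61/3] -> hit [12,55/3], descend [20, 22]
        N20 x:[13,55/3] y:[12,29] z:[47/3,61/3] -> hit [47/3,55/3] leaf, test {P18(miss), P19(miss)}
        N22 x:[11,13] y:[18,24] z:[29/3,11] -> miss, prune
      N17 x:[14,17] y:[6,19] z:[25/3,31/3] -> miss, prune
    N21 x:[40/3,46/3] y:[30,44] z:[38/3,53/3] -> miss, prune

Visited [0, 10, 2, 8, 16, 19, 9, 3, 18, 12, 15, 20, 22, 17, 21]. Tests: 15 box, 2 leaf. Nearest: P7.

== RESULT ==
[0, 10, 2, 8, 16, 19, 9, 3, 18, 12, 15, 20, 22, 17, 21]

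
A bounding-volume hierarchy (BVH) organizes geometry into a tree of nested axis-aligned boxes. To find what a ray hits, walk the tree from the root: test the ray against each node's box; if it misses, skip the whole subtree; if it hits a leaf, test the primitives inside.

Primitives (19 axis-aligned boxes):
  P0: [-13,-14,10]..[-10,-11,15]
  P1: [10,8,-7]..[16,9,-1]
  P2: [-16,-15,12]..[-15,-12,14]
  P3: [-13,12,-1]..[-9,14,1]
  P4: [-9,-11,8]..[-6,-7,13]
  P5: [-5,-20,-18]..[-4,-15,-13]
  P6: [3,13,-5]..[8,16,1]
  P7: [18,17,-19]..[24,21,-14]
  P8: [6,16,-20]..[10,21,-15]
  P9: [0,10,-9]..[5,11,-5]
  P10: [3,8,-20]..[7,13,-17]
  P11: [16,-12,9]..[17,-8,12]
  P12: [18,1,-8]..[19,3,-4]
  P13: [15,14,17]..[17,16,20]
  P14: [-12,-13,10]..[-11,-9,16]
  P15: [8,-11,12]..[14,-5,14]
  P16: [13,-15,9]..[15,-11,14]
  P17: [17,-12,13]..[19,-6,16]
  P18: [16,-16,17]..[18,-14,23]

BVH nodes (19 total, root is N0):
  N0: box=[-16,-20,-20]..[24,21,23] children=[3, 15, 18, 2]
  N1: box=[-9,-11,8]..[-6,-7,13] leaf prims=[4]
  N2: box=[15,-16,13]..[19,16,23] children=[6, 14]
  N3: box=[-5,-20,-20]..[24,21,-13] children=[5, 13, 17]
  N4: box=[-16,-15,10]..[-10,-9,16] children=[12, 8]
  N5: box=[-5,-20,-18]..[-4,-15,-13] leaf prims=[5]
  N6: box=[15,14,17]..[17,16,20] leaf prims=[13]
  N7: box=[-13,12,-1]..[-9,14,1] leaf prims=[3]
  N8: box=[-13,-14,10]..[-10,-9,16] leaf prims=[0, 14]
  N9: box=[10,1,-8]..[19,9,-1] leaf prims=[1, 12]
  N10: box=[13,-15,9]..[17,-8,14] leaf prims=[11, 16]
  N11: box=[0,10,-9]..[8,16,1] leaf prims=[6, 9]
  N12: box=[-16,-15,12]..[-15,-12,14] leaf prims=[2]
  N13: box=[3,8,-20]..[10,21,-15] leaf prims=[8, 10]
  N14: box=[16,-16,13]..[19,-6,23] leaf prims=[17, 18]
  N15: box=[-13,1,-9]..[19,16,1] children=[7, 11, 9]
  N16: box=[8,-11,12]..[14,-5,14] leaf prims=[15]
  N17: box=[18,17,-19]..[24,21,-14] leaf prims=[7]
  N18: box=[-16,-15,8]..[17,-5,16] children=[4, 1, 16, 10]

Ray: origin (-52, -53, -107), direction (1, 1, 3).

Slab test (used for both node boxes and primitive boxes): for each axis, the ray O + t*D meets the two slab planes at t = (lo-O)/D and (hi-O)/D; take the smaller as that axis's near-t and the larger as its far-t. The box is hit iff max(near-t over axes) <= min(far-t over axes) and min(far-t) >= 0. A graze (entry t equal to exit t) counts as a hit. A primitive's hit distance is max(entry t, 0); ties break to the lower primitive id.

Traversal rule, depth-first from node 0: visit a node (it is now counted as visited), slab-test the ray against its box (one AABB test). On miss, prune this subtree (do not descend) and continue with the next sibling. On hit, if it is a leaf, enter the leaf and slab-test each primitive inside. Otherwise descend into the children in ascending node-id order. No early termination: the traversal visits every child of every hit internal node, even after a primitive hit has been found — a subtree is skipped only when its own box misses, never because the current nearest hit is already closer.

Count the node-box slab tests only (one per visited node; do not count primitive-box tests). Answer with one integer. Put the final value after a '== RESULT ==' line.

Trace the traversal:
N0 x:[36,76] y:[33,74] z:[29,130/3] -> hit [36,130/3], descend [2, 3, 15, 18]
  N2 x:[67,71] y:[37,69] z:[40,130/3] -> miss, prune
  N3 x:[47,76] y:[33,74] z:[29,94/3] -> miss, prune
  N15 x:[39,71] y:[54,69] z:[98/3,36] -> miss, prune
  N18 x:[36,69] y:[38,48] z:[115/3,41] -> hit [115/3,41], descend [1, 4, 10, 16]
    N1 x:[43,46] y:[42,46] z:[115/3,40] -> miss, prune
    N4 x:[36,42] y:[38,44] z:[39,41] -> hit [39,41], descend [8, 12]
      N8 x:[39,42] y:[39,44] z:[39,41] -> hit [39,41] leaf, test {P0@t=39, P14@t=40}
      N12 x:[36,37] y:[38,41] z:[119/3,121/3] -> miss, prune
    N10 x:[65,69] y:[38,45] z:[116/3,121/3] -> miss, prune
    N16 x:[60,66] y:[42,48] z:[119/3,121/3] -> miss, prune

11 AABB tests over nodes [0, 2, 3, 15, 18, 1, 4, 8, 12, 10, 16]; 1 leaf entered; closest P0.

== RESULT ==
11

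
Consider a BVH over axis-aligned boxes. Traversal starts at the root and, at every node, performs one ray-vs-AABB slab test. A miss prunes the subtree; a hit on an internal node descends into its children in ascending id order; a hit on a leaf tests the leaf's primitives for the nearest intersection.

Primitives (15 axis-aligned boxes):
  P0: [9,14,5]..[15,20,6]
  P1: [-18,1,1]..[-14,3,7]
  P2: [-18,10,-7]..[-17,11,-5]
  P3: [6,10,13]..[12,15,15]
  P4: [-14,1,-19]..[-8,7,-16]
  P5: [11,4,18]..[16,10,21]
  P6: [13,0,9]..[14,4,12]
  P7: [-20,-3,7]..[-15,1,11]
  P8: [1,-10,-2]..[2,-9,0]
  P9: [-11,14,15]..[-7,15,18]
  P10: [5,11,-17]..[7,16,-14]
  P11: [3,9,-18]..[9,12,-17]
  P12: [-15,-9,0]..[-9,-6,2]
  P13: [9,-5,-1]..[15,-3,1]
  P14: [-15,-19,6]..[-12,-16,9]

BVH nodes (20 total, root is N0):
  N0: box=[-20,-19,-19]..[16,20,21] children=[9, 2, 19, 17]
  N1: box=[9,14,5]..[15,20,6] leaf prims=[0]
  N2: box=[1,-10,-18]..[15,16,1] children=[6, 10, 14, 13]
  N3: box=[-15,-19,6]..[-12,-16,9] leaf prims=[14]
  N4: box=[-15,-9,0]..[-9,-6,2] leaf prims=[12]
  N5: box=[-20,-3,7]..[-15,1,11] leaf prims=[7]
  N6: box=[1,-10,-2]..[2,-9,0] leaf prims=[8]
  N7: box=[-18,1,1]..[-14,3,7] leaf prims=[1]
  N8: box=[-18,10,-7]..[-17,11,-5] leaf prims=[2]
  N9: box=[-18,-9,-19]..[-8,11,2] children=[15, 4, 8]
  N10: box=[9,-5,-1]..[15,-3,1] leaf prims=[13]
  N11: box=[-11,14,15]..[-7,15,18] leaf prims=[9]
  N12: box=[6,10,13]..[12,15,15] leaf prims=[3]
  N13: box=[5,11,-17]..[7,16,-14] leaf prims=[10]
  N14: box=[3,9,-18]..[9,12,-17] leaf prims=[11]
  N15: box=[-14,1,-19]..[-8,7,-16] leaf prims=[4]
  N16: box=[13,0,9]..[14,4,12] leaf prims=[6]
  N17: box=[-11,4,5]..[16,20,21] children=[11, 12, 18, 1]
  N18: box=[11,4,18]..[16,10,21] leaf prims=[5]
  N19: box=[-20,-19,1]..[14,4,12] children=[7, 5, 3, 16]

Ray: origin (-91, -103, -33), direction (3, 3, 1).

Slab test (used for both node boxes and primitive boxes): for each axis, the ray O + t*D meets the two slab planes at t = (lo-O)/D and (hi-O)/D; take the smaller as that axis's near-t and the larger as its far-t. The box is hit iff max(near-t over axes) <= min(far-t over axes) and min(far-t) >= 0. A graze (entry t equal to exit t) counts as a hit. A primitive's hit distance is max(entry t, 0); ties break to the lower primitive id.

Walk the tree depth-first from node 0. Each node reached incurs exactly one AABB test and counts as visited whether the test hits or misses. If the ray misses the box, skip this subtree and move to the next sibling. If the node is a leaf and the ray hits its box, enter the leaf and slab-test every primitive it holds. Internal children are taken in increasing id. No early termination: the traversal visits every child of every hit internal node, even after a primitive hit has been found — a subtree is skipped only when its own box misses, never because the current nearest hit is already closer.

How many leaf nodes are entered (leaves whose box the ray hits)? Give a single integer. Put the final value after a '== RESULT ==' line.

Traverse from the root:
N0 x:[71/3,107/3] y:[28,41] z:[14,54] -> hit [28,107/3], descend [2, 9, 17, 19]
  N2 x:[92/3,106/3] y:[31,119/3] z:[15,34] -> hit [31,34], descend [6, 10, 13, 14]
    N6 x:[92/3,31] y:[31,94/3] z:[31,33] -> hit [31,31] leaf, test {P8@t=31}
    N10 x:[100/3,106/3] y:[98/3,100/3] z:[32,34] -> hit [100/3,100/3] leaf, test {P13@t=100/3}
    N13 x:[32,98/3] y:[38,119/3] z:[16,19] -> miss, prune
    N14 x:[94/3,100/3] y:[112/3,115/3] z:[15,16] -> miss, prune
  N9 x:[73/3,83/3] y:[94/3,38] z:[14,35] -> miss, prune
  N17 x:[80/3,107/3] y:[107/3,41] z:[38,54] -> miss, prune
  N19 x:[71/3,35] y:[28,107/3] z:[34,45] -> hit [34,35], descend [3, 5, 7, 16]
    N3 x:[76/3,79/3] y:[28,29] z:[39,42] -> miss, prune
    N5 x:[71/3,76/3] y:[100/3,104/3] z:[40,44] -> miss, prune
    N7 x:[73/3,77/3] y:[104/3,106/3] z:[34,40] -> miss, prune
    N16 x:[104/3,35] y:[103/3,107/3] z:[42,45] -> miss, prune

13 AABB tests over nodes [0, 2, 6, 10, 13, 14, 9, 17, 19, 3, 5, 7, 16]; 2 leaves entered; closest P8.

== RESULT ==
2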